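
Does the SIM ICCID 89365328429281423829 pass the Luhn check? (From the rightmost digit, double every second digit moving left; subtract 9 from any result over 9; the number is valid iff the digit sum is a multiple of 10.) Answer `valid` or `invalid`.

From the right, keep odd positions and double even positions (subtract 9 from any doubled value over 9):
  doubled (positions 2,4,...): 4 6 8 7 9 8 4 1 6 7 → sum 60
  kept (positions 1,3,...): 9 8 2 1 2 2 8 3 6 9 → sum 50
Total = 110.
110 mod 10 = 0, so the number is valid.

valid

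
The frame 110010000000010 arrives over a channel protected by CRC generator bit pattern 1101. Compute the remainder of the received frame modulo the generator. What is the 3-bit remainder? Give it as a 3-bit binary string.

Modulo-2 division of 110010000000010 by 1101:
  pos 0: 1100 XOR 1101 = 0001
  pos 3: 1100 XOR 1101 = 0001
  pos 6: 1000 XOR 1101 = 0101
  pos 7: 1010 XOR 1101 = 0111
  pos 8: 1110 XOR 1101 = 0011
  pos 10: 1101 XOR 1101 = 0000
Remainder = 000 (zero — the frame passes the CRC check).

000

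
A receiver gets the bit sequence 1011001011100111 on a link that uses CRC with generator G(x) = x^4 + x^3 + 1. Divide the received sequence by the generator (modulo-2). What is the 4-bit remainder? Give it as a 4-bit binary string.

Modulo-2 division of 1011001011100111 by 11001:
  pos 0: 10110 XOR 11001 = 01111
  pos 1: 11110 XOR 11001 = 00111
  pos 3: 11110 XOR 11001 = 00111
  pos 5: 11111 XOR 11001 = 00110
  pos 7: 11010 XOR 11001 = 00011
  pos 10: 11011 XOR 11001 = 00010
Remainder = 0101 (nonzero — an error is detected).

0101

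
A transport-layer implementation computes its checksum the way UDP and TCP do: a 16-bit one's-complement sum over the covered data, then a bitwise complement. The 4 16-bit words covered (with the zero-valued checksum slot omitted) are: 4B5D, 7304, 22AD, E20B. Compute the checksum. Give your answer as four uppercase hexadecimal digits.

One's-complement addition (fold any carry out of bit 15 back into bit 0):
  0x4B5D + 0x7304 = 0x0BE61
  0xBE61 + 0x22AD = 0x0E10E
  0xE10E + 0xE20B = 0x1C319 → wrap carry → 0xC31A
One's-complement sum = 0xC31A.
Checksum = ~0xC31A & 0xFFFF = 0x3CE5.

3CE5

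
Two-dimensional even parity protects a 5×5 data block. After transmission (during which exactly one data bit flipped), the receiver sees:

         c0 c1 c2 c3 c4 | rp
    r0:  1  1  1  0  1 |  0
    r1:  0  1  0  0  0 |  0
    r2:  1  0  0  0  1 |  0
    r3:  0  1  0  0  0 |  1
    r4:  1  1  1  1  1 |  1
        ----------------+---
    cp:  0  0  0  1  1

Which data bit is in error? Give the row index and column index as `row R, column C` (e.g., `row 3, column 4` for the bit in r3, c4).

row 1, column 0

Recompute each row's even parity and compare to rp:
  r0: data parity 0, sent rp 0 → ok
  r1: data parity 1, sent rp 0 → mismatch
  r2: data parity 0, sent rp 0 → ok
  r3: data parity 1, sent rp 1 → ok
  r4: data parity 1, sent rp 1 → ok
Recompute each column's even parity and compare to cp:
  c0: data parity 1, sent cp 0 → mismatch
  c1: data parity 0, sent cp 0 → ok
  c2: data parity 0, sent cp 0 → ok
  c3: data parity 1, sent cp 1 → ok
  c4: data parity 1, sent cp 1 → ok
Exactly one row (r1) and one column (c0) fail → the flipped bit is at their intersection.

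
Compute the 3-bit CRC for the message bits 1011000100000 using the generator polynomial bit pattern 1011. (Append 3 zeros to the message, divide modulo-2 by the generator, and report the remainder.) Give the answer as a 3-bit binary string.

Append 3 zeros: 1011000100000000. Divide by 1011 (XOR where the leading bit is 1):
  pos 0: 1011 XOR 1011 = 0000
  pos 7: 1000 XOR 1011 = 0011
  pos 9: 1100 XOR 1011 = 0111
  pos 10: 1110 XOR 1011 = 0101
  pos 11: 1010 XOR 1011 = 0001
Remainder (last 3 bits) = 010. This is the CRC / FCS.

010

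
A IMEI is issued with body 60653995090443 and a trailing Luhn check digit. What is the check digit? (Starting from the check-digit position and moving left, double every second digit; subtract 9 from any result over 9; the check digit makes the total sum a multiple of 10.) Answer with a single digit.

8

Partial digits right→left: 3 4 4 0 9 0 5 9 9 3 5 6 0 6
Double every second digit counting from the check-digit position (so the 1st, 3rd, 5th, ... of the partial from the right).
  doubled (with −9 where >9): 6 8 9 1 9 1 0 → sum 34
  kept as-is: 4 0 0 9 3 6 6 → sum 28
Total = 34 + 28 = 62.
Check digit = (10 − (62 mod 10)) mod 10 = 8.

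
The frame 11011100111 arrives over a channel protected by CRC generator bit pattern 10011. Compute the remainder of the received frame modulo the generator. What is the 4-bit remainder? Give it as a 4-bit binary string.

1011

Modulo-2 division of 11011100111 by 10011:
  pos 0: 11011 XOR 10011 = 01000
  pos 1: 10001 XOR 10011 = 00010
  pos 4: 10001 XOR 10011 = 00010
Remainder = 1011 (nonzero — an error is detected).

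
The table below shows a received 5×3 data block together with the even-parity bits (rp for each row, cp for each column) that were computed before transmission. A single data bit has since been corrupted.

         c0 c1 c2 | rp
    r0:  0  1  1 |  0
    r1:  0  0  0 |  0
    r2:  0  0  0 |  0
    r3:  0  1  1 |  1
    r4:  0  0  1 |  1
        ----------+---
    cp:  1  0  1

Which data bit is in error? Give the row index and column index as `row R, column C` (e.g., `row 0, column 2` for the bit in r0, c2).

Recompute each row's even parity and compare to rp:
  r0: data parity 0, sent rp 0 → ok
  r1: data parity 0, sent rp 0 → ok
  r2: data parity 0, sent rp 0 → ok
  r3: data parity 0, sent rp 1 → mismatch
  r4: data parity 1, sent rp 1 → ok
Recompute each column's even parity and compare to cp:
  c0: data parity 0, sent cp 1 → mismatch
  c1: data parity 0, sent cp 0 → ok
  c2: data parity 1, sent cp 1 → ok
Exactly one row (r3) and one column (c0) fail → the flipped bit is at their intersection.

row 3, column 0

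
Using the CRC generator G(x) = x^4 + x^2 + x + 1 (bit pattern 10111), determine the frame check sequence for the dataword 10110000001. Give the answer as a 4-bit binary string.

1111

Append 4 zeros: 101100000010000. Divide by 10111 (XOR where the leading bit is 1):
  pos 0: 10110 XOR 10111 = 00001
  pos 4: 10000 XOR 10111 = 00111
  pos 6: 11101 XOR 10111 = 01010
  pos 7: 10100 XOR 10111 = 00011
  pos 10: 11000 XOR 10111 = 01111
Remainder (last 4 bits) = 1111. This is the CRC / FCS.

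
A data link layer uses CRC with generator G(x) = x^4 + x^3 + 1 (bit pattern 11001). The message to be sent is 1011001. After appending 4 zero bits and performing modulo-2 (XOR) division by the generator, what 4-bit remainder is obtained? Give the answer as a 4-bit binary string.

1010

Append 4 zeros: 10110010000. Divide by 11001 (XOR where the leading bit is 1):
  pos 0: 10110 XOR 11001 = 01111
  pos 1: 11110 XOR 11001 = 00111
  pos 3: 11110 XOR 11001 = 00111
  pos 5: 11100 XOR 11001 = 00101
Remainder (last 4 bits) = 1010. This is the CRC / FCS.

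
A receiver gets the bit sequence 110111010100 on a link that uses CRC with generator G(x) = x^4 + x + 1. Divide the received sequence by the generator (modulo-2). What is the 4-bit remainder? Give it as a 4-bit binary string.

1100

Modulo-2 division of 110111010100 by 10011:
  pos 0: 11011 XOR 10011 = 01000
  pos 1: 10001 XOR 10011 = 00010
  pos 4: 10010 XOR 10011 = 00001
Remainder = 1100 (nonzero — an error is detected).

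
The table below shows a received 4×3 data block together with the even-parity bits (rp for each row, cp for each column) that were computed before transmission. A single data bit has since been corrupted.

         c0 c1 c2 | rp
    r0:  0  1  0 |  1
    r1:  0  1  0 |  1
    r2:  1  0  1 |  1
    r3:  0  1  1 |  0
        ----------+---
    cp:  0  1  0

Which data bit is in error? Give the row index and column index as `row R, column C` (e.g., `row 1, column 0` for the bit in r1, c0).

row 2, column 0

Recompute each row's even parity and compare to rp:
  r0: data parity 1, sent rp 1 → ok
  r1: data parity 1, sent rp 1 → ok
  r2: data parity 0, sent rp 1 → mismatch
  r3: data parity 0, sent rp 0 → ok
Recompute each column's even parity and compare to cp:
  c0: data parity 1, sent cp 0 → mismatch
  c1: data parity 1, sent cp 1 → ok
  c2: data parity 0, sent cp 0 → ok
Exactly one row (r2) and one column (c0) fail → the flipped bit is at their intersection.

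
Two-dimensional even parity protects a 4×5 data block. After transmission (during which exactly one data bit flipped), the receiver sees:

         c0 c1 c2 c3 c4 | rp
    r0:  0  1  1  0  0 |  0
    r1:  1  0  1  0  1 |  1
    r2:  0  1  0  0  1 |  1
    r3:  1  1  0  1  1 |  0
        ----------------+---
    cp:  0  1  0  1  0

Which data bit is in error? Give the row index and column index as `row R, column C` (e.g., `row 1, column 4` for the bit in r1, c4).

Recompute each row's even parity and compare to rp:
  r0: data parity 0, sent rp 0 → ok
  r1: data parity 1, sent rp 1 → ok
  r2: data parity 0, sent rp 1 → mismatch
  r3: data parity 0, sent rp 0 → ok
Recompute each column's even parity and compare to cp:
  c0: data parity 0, sent cp 0 → ok
  c1: data parity 1, sent cp 1 → ok
  c2: data parity 0, sent cp 0 → ok
  c3: data parity 1, sent cp 1 → ok
  c4: data parity 1, sent cp 0 → mismatch
Exactly one row (r2) and one column (c4) fail → the flipped bit is at their intersection.

row 2, column 4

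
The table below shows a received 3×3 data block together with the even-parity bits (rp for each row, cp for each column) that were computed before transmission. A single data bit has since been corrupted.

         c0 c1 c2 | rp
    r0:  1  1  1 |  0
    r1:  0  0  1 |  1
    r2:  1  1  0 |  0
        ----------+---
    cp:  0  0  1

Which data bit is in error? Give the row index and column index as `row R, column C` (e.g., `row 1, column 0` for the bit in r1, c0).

Recompute each row's even parity and compare to rp:
  r0: data parity 1, sent rp 0 → mismatch
  r1: data parity 1, sent rp 1 → ok
  r2: data parity 0, sent rp 0 → ok
Recompute each column's even parity and compare to cp:
  c0: data parity 0, sent cp 0 → ok
  c1: data parity 0, sent cp 0 → ok
  c2: data parity 0, sent cp 1 → mismatch
Exactly one row (r0) and one column (c2) fail → the flipped bit is at their intersection.

row 0, column 2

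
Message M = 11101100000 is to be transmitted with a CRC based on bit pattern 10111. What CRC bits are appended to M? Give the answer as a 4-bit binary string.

1000

Append 4 zeros: 111011000000000. Divide by 10111 (XOR where the leading bit is 1):
  pos 0: 11101 XOR 10111 = 01010
  pos 1: 10101 XOR 10111 = 00010
  pos 4: 10000 XOR 10111 = 00111
  pos 6: 11100 XOR 10111 = 01011
  pos 7: 10110 XOR 10111 = 00001
Remainder (last 4 bits) = 1000. This is the CRC / FCS.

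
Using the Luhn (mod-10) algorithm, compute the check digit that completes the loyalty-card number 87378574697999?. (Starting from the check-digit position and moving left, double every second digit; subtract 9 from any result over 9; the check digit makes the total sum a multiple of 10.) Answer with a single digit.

Partial digits right→left: 9 9 9 7 9 6 4 7 5 8 7 3 7 8
Double every second digit counting from the check-digit position (so the 1st, 3rd, 5th, ... of the partial from the right).
  doubled (with −9 where >9): 9 9 9 8 1 5 5 → sum 46
  kept as-is: 9 7 6 7 8 3 8 → sum 48
Total = 46 + 48 = 94.
Check digit = (10 − (94 mod 10)) mod 10 = 6.

6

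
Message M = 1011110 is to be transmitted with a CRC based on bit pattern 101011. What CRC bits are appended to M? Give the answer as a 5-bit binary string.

Append 5 zeros: 101111000000. Divide by 101011 (XOR where the leading bit is 1):
  pos 0: 101111 XOR 101011 = 000100
  pos 3: 100000 XOR 101011 = 001011
  pos 5: 101100 XOR 101011 = 000111
Remainder (last 5 bits) = 01110. This is the CRC / FCS.

01110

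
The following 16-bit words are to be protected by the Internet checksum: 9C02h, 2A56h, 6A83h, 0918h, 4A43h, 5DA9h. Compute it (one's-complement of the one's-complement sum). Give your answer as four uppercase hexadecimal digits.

1E1F

One's-complement addition (fold any carry out of bit 15 back into bit 0):
  0x9C02 + 0x2A56 = 0x0C658
  0xC658 + 0x6A83 = 0x130DB → wrap carry → 0x30DC
  0x30DC + 0x0918 = 0x039F4
  0x39F4 + 0x4A43 = 0x08437
  0x8437 + 0x5DA9 = 0x0E1E0
One's-complement sum = 0xE1E0.
Checksum = ~0xE1E0 & 0xFFFF = 0x1E1F.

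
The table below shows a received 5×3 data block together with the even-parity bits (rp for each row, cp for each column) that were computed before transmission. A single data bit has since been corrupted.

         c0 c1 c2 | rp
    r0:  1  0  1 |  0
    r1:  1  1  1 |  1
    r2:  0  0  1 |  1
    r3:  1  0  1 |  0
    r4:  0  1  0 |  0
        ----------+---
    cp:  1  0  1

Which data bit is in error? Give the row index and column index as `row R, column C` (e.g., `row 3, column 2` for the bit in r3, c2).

Recompute each row's even parity and compare to rp:
  r0: data parity 0, sent rp 0 → ok
  r1: data parity 1, sent rp 1 → ok
  r2: data parity 1, sent rp 1 → ok
  r3: data parity 0, sent rp 0 → ok
  r4: data parity 1, sent rp 0 → mismatch
Recompute each column's even parity and compare to cp:
  c0: data parity 1, sent cp 1 → ok
  c1: data parity 0, sent cp 0 → ok
  c2: data parity 0, sent cp 1 → mismatch
Exactly one row (r4) and one column (c2) fail → the flipped bit is at their intersection.

row 4, column 2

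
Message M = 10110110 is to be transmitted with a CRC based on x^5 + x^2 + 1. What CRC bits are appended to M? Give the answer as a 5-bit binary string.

Append 5 zeros: 1011011000000. Divide by 100101 (XOR where the leading bit is 1):
  pos 0: 101101 XOR 100101 = 001000
  pos 2: 100010 XOR 100101 = 000111
  pos 5: 111000 XOR 100101 = 011101
  pos 6: 111010 XOR 100101 = 011111
  pos 7: 111110 XOR 100101 = 011011
Remainder (last 5 bits) = 11011. This is the CRC / FCS.

11011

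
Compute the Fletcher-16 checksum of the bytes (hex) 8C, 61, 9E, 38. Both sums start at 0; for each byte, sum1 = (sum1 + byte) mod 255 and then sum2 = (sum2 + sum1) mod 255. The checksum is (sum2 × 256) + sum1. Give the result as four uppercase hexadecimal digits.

Running sums (mod 255):
  after byte 0 (8C): sum1=140, sum2=140
  after byte 1 (61): sum1=237, sum2=122
  after byte 2 (9E): sum1=140, sum2=7
  after byte 3 (38): sum1=196, sum2=203
Checksum = sum2·256 + sum1 = 203·256 + 196 = 52164 = 0xCBC4.

CBC4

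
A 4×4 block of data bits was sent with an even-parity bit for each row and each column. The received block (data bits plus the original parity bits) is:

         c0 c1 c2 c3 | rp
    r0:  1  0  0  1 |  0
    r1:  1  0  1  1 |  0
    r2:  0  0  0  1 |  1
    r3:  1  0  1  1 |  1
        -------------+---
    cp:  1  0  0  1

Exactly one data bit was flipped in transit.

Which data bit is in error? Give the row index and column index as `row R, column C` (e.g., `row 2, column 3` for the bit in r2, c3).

row 1, column 3

Recompute each row's even parity and compare to rp:
  r0: data parity 0, sent rp 0 → ok
  r1: data parity 1, sent rp 0 → mismatch
  r2: data parity 1, sent rp 1 → ok
  r3: data parity 1, sent rp 1 → ok
Recompute each column's even parity and compare to cp:
  c0: data parity 1, sent cp 1 → ok
  c1: data parity 0, sent cp 0 → ok
  c2: data parity 0, sent cp 0 → ok
  c3: data parity 0, sent cp 1 → mismatch
Exactly one row (r1) and one column (c3) fail → the flipped bit is at their intersection.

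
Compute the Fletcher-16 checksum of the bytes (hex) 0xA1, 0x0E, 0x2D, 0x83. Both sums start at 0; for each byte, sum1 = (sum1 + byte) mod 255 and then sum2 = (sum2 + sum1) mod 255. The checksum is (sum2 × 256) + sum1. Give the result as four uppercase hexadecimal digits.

8E60

Running sums (mod 255):
  after byte 0 (0xA1): sum1=161, sum2=161
  after byte 1 (0x0E): sum1=175, sum2=81
  after byte 2 (0x2D): sum1=220, sum2=46
  after byte 3 (0x83): sum1=96, sum2=142
Checksum = sum2·256 + sum1 = 142·256 + 96 = 36448 = 0x8E60.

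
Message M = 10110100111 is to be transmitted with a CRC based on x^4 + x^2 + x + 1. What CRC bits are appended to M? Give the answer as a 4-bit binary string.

1110

Append 4 zeros: 101101001110000. Divide by 10111 (XOR where the leading bit is 1):
  pos 0: 10110 XOR 10111 = 00001
  pos 4: 11001 XOR 10111 = 01110
  pos 5: 11101 XOR 10111 = 01010
  pos 6: 10101 XOR 10111 = 00010
  pos 9: 10000 XOR 10111 = 00111
Remainder (last 4 bits) = 1110. This is the CRC / FCS.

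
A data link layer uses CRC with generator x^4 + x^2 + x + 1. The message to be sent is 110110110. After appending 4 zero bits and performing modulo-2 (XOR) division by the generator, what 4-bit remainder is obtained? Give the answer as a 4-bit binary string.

1010

Append 4 zeros: 1101101100000. Divide by 10111 (XOR where the leading bit is 1):
  pos 0: 11011 XOR 10111 = 01100
  pos 1: 11000 XOR 10111 = 01111
  pos 2: 11111 XOR 10111 = 01000
  pos 3: 10001 XOR 10111 = 00110
  pos 5: 11000 XOR 10111 = 01111
  pos 6: 11110 XOR 10111 = 01001
  pos 7: 10010 XOR 10111 = 00101
Remainder (last 4 bits) = 1010. This is the CRC / FCS.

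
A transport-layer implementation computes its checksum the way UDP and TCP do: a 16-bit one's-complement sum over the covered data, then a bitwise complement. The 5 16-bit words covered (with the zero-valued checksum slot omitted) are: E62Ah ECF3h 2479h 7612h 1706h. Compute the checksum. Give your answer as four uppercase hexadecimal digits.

7B4F

One's-complement addition (fold any carry out of bit 15 back into bit 0):
  0xE62A + 0xECF3 = 0x1D31D → wrap carry → 0xD31E
  0xD31E + 0x2479 = 0x0F797
  0xF797 + 0x7612 = 0x16DA9 → wrap carry → 0x6DAA
  0x6DAA + 0x1706 = 0x084B0
One's-complement sum = 0x84B0.
Checksum = ~0x84B0 & 0xFFFF = 0x7B4F.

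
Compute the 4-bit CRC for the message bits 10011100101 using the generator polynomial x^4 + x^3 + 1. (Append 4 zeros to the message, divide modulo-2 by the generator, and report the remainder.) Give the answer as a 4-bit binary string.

1000

Append 4 zeros: 100111001010000. Divide by 11001 (XOR where the leading bit is 1):
  pos 0: 10011 XOR 11001 = 01010
  pos 1: 10101 XOR 11001 = 01100
  pos 2: 11000 XOR 11001 = 00001
  pos 6: 10101 XOR 11001 = 01100
  pos 7: 11000 XOR 11001 = 00001
Remainder (last 4 bits) = 1000. This is the CRC / FCS.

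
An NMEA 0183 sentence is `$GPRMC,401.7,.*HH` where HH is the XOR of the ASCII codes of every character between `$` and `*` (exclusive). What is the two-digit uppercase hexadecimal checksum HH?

49

XOR the ASCII codes of the payload characters:
  'G' = 0x47 → acc = 0x47
  'P' = 0x50 → acc = 0x17
  'R' = 0x52 → acc = 0x45
  'M' = 0x4D → acc = 0x08
  'C' = 0x43 → acc = 0x4B
  ',' = 0x2C → acc = 0x67
  '4' = 0x34 → acc = 0x53
  '0' = 0x30 → acc = 0x63
  '1' = 0x31 → acc = 0x52
  '.' = 0x2E → acc = 0x7C
  '7' = 0x37 → acc = 0x4B
  ',' = 0x2C → acc = 0x67
  '.' = 0x2E → acc = 0x49
Checksum = 0x49.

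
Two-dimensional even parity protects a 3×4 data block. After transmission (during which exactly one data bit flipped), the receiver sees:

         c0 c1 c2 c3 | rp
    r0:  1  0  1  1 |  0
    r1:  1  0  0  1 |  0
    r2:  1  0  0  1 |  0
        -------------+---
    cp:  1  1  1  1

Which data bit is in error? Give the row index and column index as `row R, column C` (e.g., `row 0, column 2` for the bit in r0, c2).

row 0, column 1

Recompute each row's even parity and compare to rp:
  r0: data parity 1, sent rp 0 → mismatch
  r1: data parity 0, sent rp 0 → ok
  r2: data parity 0, sent rp 0 → ok
Recompute each column's even parity and compare to cp:
  c0: data parity 1, sent cp 1 → ok
  c1: data parity 0, sent cp 1 → mismatch
  c2: data parity 1, sent cp 1 → ok
  c3: data parity 1, sent cp 1 → ok
Exactly one row (r0) and one column (c1) fail → the flipped bit is at their intersection.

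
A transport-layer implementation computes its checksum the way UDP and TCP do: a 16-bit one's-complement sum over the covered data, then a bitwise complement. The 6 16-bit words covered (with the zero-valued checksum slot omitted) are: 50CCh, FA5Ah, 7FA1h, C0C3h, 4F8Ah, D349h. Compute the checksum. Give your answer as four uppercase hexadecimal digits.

One's-complement addition (fold any carry out of bit 15 back into bit 0):
  0x50CC + 0xFA5A = 0x14B26 → wrap carry → 0x4B27
  0x4B27 + 0x7FA1 = 0x0CAC8
  0xCAC8 + 0xC0C3 = 0x18B8B → wrap carry → 0x8B8C
  0x8B8C + 0x4F8A = 0x0DB16
  0xDB16 + 0xD349 = 0x1AE5F → wrap carry → 0xAE60
One's-complement sum = 0xAE60.
Checksum = ~0xAE60 & 0xFFFF = 0x519F.

519F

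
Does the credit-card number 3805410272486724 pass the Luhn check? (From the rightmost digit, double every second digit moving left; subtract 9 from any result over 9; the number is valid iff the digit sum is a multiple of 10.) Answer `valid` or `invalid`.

From the right, keep odd positions and double even positions (subtract 9 from any doubled value over 9):
  doubled (positions 2,4,...): 4 3 8 5 0 8 0 6 → sum 34
  kept (positions 1,3,...): 4 7 8 2 2 1 5 8 → sum 37
Total = 71.
71 mod 10 = 1, so the number is invalid.

invalid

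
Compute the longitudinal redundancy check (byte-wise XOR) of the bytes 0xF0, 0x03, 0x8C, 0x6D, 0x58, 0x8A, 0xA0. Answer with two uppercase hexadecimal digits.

60

XOR the bytes together:
  start with 0xF0
  0xF0 ⊕ 0x03 = 0xF3
  0xF3 ⊕ 0x8C = 0x7F
  0x7F ⊕ 0x6D = 0x12
  0x12 ⊕ 0x58 = 0x4A
  0x4A ⊕ 0x8A = 0xC0
  0xC0 ⊕ 0xA0 = 0x60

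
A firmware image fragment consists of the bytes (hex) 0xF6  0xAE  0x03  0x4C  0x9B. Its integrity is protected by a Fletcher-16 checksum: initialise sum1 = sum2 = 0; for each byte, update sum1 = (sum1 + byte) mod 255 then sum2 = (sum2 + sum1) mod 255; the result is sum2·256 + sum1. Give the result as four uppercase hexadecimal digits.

CA90

Running sums (mod 255):
  after byte 0 (0xF6): sum1=246, sum2=246
  after byte 1 (0xAE): sum1=165, sum2=156
  after byte 2 (0x03): sum1=168, sum2=69
  after byte 3 (0x4C): sum1=244, sum2=58
  after byte 4 (0x9B): sum1=144, sum2=202
Checksum = sum2·256 + sum1 = 202·256 + 144 = 51856 = 0xCA90.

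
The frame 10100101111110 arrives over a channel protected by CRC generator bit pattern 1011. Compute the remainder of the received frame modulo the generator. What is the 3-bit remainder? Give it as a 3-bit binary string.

000

Modulo-2 division of 10100101111110 by 1011:
  pos 0: 1010 XOR 1011 = 0001
  pos 3: 1010 XOR 1011 = 0001
  pos 6: 1111 XOR 1011 = 0100
  pos 7: 1001 XOR 1011 = 0010
  pos 9: 1011 XOR 1011 = 0000
Remainder = 000 (zero — the frame passes the CRC check).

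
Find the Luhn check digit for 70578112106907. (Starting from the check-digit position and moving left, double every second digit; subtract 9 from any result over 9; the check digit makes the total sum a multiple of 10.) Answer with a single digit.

Partial digits right→left: 7 0 9 6 0 1 2 1 1 8 7 5 0 7
Double every second digit counting from the check-digit position (so the 1st, 3rd, 5th, ... of the partial from the right).
  doubled (with −9 where >9): 5 9 0 4 2 5 0 → sum 25
  kept as-is: 0 6 1 1 8 5 7 → sum 28
Total = 25 + 28 = 53.
Check digit = (10 − (53 mod 10)) mod 10 = 7.

7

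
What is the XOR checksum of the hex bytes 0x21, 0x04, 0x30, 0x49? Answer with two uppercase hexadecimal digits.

XOR the bytes together:
  start with 0x21
  0x21 ⊕ 0x04 = 0x25
  0x25 ⊕ 0x30 = 0x15
  0x15 ⊕ 0x49 = 0x5C

5C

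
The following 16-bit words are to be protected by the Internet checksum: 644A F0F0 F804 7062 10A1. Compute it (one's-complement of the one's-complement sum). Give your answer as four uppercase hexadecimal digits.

One's-complement addition (fold any carry out of bit 15 back into bit 0):
  0x644A + 0xF0F0 = 0x1553A → wrap carry → 0x553B
  0x553B + 0xF804 = 0x14D3F → wrap carry → 0x4D40
  0x4D40 + 0x7062 = 0x0BDA2
  0xBDA2 + 0x10A1 = 0x0CE43
One's-complement sum = 0xCE43.
Checksum = ~0xCE43 & 0xFFFF = 0x31BC.

31BC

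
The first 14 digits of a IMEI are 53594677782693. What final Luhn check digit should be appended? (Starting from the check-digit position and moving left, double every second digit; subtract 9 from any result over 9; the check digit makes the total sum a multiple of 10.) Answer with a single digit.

Partial digits right→left: 3 9 6 2 8 7 7 7 6 4 9 5 3 5
Double every second digit counting from the check-digit position (so the 1st, 3rd, 5th, ... of the partial from the right).
  doubled (with −9 where >9): 6 3 7 5 3 9 6 → sum 39
  kept as-is: 9 2 7 7 4 5 5 → sum 39
Total = 39 + 39 = 78.
Check digit = (10 − (78 mod 10)) mod 10 = 2.

2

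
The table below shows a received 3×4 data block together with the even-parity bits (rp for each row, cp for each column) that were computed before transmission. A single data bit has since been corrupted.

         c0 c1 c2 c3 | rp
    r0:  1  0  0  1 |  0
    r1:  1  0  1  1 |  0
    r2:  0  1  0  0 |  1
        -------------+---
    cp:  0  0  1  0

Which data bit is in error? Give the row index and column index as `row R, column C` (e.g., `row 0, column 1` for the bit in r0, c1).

row 1, column 1

Recompute each row's even parity and compare to rp:
  r0: data parity 0, sent rp 0 → ok
  r1: data parity 1, sent rp 0 → mismatch
  r2: data parity 1, sent rp 1 → ok
Recompute each column's even parity and compare to cp:
  c0: data parity 0, sent cp 0 → ok
  c1: data parity 1, sent cp 0 → mismatch
  c2: data parity 1, sent cp 1 → ok
  c3: data parity 0, sent cp 0 → ok
Exactly one row (r1) and one column (c1) fail → the flipped bit is at their intersection.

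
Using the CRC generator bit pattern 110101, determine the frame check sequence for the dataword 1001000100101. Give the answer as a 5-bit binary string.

00111

Append 5 zeros: 100100010010100000. Divide by 110101 (XOR where the leading bit is 1):
  pos 0: 100100 XOR 110101 = 010001
  pos 1: 100010 XOR 110101 = 010111
  pos 2: 101111 XOR 110101 = 011010
  pos 3: 110100 XOR 110101 = 000001
  pos 8: 101010 XOR 110101 = 011111
  pos 9: 111110 XOR 110101 = 001011
  pos 11: 101100 XOR 110101 = 011001
  pos 12: 110010 XOR 110101 = 000111
Remainder (last 5 bits) = 00111. This is the CRC / FCS.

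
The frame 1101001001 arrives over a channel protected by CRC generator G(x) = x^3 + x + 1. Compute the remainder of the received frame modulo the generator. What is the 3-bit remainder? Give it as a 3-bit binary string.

Modulo-2 division of 1101001001 by 1011:
  pos 0: 1101 XOR 1011 = 0110
  pos 1: 1100 XOR 1011 = 0111
  pos 2: 1110 XOR 1011 = 0101
  pos 3: 1011 XOR 1011 = 0000
Remainder = 001 (nonzero — an error is detected).

001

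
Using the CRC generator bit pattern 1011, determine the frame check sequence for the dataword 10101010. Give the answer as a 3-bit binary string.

Append 3 zeros: 10101010000. Divide by 1011 (XOR where the leading bit is 1):
  pos 0: 1010 XOR 1011 = 0001
  pos 3: 1101 XOR 1011 = 0110
  pos 4: 1100 XOR 1011 = 0111
  pos 5: 1110 XOR 1011 = 0101
  pos 6: 1010 XOR 1011 = 0001
Remainder (last 3 bits) = 010. This is the CRC / FCS.

010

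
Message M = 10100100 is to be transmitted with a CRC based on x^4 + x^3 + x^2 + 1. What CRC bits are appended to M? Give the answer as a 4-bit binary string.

Append 4 zeros: 101001000000. Divide by 11101 (XOR where the leading bit is 1):
  pos 0: 10100 XOR 11101 = 01001
  pos 1: 10011 XOR 11101 = 01110
  pos 2: 11100 XOR 11101 = 00001
  pos 6: 10000 XOR 11101 = 01101
  pos 7: 11010 XOR 11101 = 00111
Remainder (last 4 bits) = 0111. This is the CRC / FCS.

0111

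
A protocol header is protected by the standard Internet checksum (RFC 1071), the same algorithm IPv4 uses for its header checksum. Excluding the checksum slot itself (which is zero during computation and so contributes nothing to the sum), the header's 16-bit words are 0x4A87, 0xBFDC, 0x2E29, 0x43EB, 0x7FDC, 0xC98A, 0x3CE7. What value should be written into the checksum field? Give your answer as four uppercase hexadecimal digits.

One's-complement addition (fold any carry out of bit 15 back into bit 0):
  0x4A87 + 0xBFDC = 0x10A63 → wrap carry → 0x0A64
  0x0A64 + 0x2E29 = 0x0388D
  0x388D + 0x43EB = 0x07C78
  0x7C78 + 0x7FDC = 0x0FC54
  0xFC54 + 0xC98A = 0x1C5DE → wrap carry → 0xC5DF
  0xC5DF + 0x3CE7 = 0x102C6 → wrap carry → 0x02C7
One's-complement sum = 0x02C7.
Checksum = ~0x02C7 & 0xFFFF = 0xFD38.

FD38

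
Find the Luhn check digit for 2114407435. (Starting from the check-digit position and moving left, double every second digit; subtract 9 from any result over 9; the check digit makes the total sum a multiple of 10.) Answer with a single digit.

4

Partial digits right→left: 5 3 4 7 0 4 4 1 1 2
Double every second digit counting from the check-digit position (so the 1st, 3rd, 5th, ... of the partial from the right).
  doubled (with −9 where >9): 1 8 0 8 2 → sum 19
  kept as-is: 3 7 4 1 2 → sum 17
Total = 19 + 17 = 36.
Check digit = (10 − (36 mod 10)) mod 10 = 4.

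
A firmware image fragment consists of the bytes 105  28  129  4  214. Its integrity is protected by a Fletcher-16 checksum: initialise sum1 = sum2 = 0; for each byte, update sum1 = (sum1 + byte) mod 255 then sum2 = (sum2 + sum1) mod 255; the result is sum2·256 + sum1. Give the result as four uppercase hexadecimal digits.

Running sums (mod 255):
  after byte 0 (105): sum1=105, sum2=105
  after byte 1 (28): sum1=133, sum2=238
  after byte 2 (129): sum1=7, sum2=245
  after byte 3 (4): sum1=11, sum2=1
  after byte 4 (214): sum1=225, sum2=226
Checksum = sum2·256 + sum1 = 226·256 + 225 = 58081 = 0xE2E1.

E2E1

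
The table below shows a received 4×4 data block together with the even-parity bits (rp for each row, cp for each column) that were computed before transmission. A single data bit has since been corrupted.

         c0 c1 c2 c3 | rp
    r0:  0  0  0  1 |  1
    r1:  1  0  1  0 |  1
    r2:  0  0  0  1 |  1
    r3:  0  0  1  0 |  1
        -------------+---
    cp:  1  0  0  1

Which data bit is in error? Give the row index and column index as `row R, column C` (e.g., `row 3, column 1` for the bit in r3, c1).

Recompute each row's even parity and compare to rp:
  r0: data parity 1, sent rp 1 → ok
  r1: data parity 0, sent rp 1 → mismatch
  r2: data parity 1, sent rp 1 → ok
  r3: data parity 1, sent rp 1 → ok
Recompute each column's even parity and compare to cp:
  c0: data parity 1, sent cp 1 → ok
  c1: data parity 0, sent cp 0 → ok
  c2: data parity 0, sent cp 0 → ok
  c3: data parity 0, sent cp 1 → mismatch
Exactly one row (r1) and one column (c3) fail → the flipped bit is at their intersection.

row 1, column 3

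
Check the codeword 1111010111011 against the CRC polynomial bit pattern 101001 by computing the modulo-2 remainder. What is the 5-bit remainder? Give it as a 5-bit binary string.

00000

Modulo-2 division of 1111010111011 by 101001:
  pos 0: 111101 XOR 101001 = 010100
  pos 1: 101000 XOR 101001 = 000001
  pos 6: 111101 XOR 101001 = 010100
  pos 7: 101001 XOR 101001 = 000000
Remainder = 00000 (zero — the frame passes the CRC check).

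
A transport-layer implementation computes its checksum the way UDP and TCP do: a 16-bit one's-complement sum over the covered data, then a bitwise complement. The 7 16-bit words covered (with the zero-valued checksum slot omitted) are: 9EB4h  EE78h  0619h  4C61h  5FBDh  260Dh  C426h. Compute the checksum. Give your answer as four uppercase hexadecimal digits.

D666

One's-complement addition (fold any carry out of bit 15 back into bit 0):
  0x9EB4 + 0xEE78 = 0x18D2C → wrap carry → 0x8D2D
  0x8D2D + 0x0619 = 0x09346
  0x9346 + 0x4C61 = 0x0DFA7
  0xDFA7 + 0x5FBD = 0x13F64 → wrap carry → 0x3F65
  0x3F65 + 0x260D = 0x06572
  0x6572 + 0xC426 = 0x12998 → wrap carry → 0x2999
One's-complement sum = 0x2999.
Checksum = ~0x2999 & 0xFFFF = 0xD666.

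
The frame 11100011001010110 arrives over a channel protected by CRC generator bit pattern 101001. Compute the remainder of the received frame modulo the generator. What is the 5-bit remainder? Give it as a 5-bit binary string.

00011

Modulo-2 division of 11100011001010110 by 101001:
  pos 0: 111000 XOR 101001 = 010001
  pos 1: 100011 XOR 101001 = 001010
  pos 3: 101010 XOR 101001 = 000011
  pos 7: 110101 XOR 101001 = 011100
  pos 8: 111000 XOR 101001 = 010001
  pos 9: 100011 XOR 101001 = 001010
  pos 11: 101010 XOR 101001 = 000011
Remainder = 00011 (nonzero — an error is detected).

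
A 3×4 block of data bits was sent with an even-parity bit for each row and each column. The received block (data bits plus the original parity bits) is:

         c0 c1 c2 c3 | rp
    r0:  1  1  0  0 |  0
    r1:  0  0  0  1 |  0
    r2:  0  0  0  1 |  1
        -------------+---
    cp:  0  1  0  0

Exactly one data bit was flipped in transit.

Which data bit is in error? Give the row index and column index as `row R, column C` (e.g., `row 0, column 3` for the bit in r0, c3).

Recompute each row's even parity and compare to rp:
  r0: data parity 0, sent rp 0 → ok
  r1: data parity 1, sent rp 0 → mismatch
  r2: data parity 1, sent rp 1 → ok
Recompute each column's even parity and compare to cp:
  c0: data parity 1, sent cp 0 → mismatch
  c1: data parity 1, sent cp 1 → ok
  c2: data parity 0, sent cp 0 → ok
  c3: data parity 0, sent cp 0 → ok
Exactly one row (r1) and one column (c0) fail → the flipped bit is at their intersection.

row 1, column 0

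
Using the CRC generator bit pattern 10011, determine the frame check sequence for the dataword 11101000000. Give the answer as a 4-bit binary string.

Append 4 zeros: 111010000000000. Divide by 10011 (XOR where the leading bit is 1):
  pos 0: 11101 XOR 10011 = 01110
  pos 1: 11100 XOR 10011 = 01111
  pos 2: 11110 XOR 10011 = 01101
  pos 3: 11010 XOR 10011 = 01001
  pos 4: 10010 XOR 10011 = 00001
  pos 8: 10000 XOR 10011 = 00011
Remainder (last 4 bits) = 1100. This is the CRC / FCS.

1100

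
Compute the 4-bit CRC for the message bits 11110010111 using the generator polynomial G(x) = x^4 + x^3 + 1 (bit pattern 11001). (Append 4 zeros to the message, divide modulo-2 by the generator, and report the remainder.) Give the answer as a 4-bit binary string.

Append 4 zeros: 111100101110000. Divide by 11001 (XOR where the leading bit is 1):
  pos 0: 11110 XOR 11001 = 00111
  pos 2: 11101 XOR 11001 = 00100
  pos 4: 10001 XOR 11001 = 01000
  pos 5: 10001 XOR 11001 = 01000
  pos 6: 10001 XOR 11001 = 01000
  pos 7: 10000 XOR 11001 = 01001
  pos 8: 10010 XOR 11001 = 01011
  pos 9: 10110 XOR 11001 = 01111
  pos 10: 11110 XOR 11001 = 00111
Remainder (last 4 bits) = 0111. This is the CRC / FCS.

0111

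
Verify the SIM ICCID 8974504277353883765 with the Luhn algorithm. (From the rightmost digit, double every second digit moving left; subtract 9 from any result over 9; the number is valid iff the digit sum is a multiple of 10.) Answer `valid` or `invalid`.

valid

From the right, keep odd positions and double even positions (subtract 9 from any doubled value over 9):
  doubled (positions 2,4,...): 3 6 7 1 5 4 0 8 9 → sum 43
  kept (positions 1,3,...): 5 7 8 3 3 7 4 5 7 8 → sum 57
Total = 100.
100 mod 10 = 0, so the number is valid.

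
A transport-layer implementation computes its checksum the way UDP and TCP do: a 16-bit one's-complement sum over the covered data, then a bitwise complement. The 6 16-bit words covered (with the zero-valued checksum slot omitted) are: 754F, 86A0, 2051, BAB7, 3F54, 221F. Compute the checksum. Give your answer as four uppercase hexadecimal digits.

C793

One's-complement addition (fold any carry out of bit 15 back into bit 0):
  0x754F + 0x86A0 = 0x0FBEF
  0xFBEF + 0x2051 = 0x11C40 → wrap carry → 0x1C41
  0x1C41 + 0xBAB7 = 0x0D6F8
  0xD6F8 + 0x3F54 = 0x1164C → wrap carry → 0x164D
  0x164D + 0x221F = 0x0386C
One's-complement sum = 0x386C.
Checksum = ~0x386C & 0xFFFF = 0xC793.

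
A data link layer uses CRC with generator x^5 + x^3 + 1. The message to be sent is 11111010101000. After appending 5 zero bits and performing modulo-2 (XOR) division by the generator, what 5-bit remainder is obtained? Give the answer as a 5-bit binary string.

11111

Append 5 zeros: 1111101010100000000. Divide by 101001 (XOR where the leading bit is 1):
  pos 0: 111110 XOR 101001 = 010111
  pos 1: 101111 XOR 101001 = 000110
  pos 4: 110010 XOR 101001 = 011011
  pos 5: 110111 XOR 101001 = 011110
  pos 6: 111100 XOR 101001 = 010101
  pos 7: 101010 XOR 101001 = 000011
  pos 11: 110000 XOR 101001 = 011001
  pos 12: 110010 XOR 101001 = 011011
  pos 13: 110110 XOR 101001 = 011111
Remainder (last 5 bits) = 11111. This is the CRC / FCS.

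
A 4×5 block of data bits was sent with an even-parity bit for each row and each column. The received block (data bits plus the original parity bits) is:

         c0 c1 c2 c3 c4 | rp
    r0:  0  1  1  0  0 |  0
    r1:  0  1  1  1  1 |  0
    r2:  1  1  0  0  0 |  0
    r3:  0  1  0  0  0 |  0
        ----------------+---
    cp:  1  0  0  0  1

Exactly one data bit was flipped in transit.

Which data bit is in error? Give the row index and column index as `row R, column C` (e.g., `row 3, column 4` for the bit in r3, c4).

row 3, column 3

Recompute each row's even parity and compare to rp:
  r0: data parity 0, sent rp 0 → ok
  r1: data parity 0, sent rp 0 → ok
  r2: data parity 0, sent rp 0 → ok
  r3: data parity 1, sent rp 0 → mismatch
Recompute each column's even parity and compare to cp:
  c0: data parity 1, sent cp 1 → ok
  c1: data parity 0, sent cp 0 → ok
  c2: data parity 0, sent cp 0 → ok
  c3: data parity 1, sent cp 0 → mismatch
  c4: data parity 1, sent cp 1 → ok
Exactly one row (r3) and one column (c3) fail → the flipped bit is at their intersection.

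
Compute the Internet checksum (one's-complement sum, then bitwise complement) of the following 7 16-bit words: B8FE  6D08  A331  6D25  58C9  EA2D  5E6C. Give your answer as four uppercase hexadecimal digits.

283E

One's-complement addition (fold any carry out of bit 15 back into bit 0):
  0xB8FE + 0x6D08 = 0x12606 → wrap carry → 0x2607
  0x2607 + 0xA331 = 0x0C938
  0xC938 + 0x6D25 = 0x1365D → wrap carry → 0x365E
  0x365E + 0x58C9 = 0x08F27
  0x8F27 + 0xEA2D = 0x17954 → wrap carry → 0x7955
  0x7955 + 0x5E6C = 0x0D7C1
One's-complement sum = 0xD7C1.
Checksum = ~0xD7C1 & 0xFFFF = 0x283E.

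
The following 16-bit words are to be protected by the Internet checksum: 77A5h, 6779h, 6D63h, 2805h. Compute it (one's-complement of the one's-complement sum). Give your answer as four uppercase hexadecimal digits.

One's-complement addition (fold any carry out of bit 15 back into bit 0):
  0x77A5 + 0x6779 = 0x0DF1E
  0xDF1E + 0x6D63 = 0x14C81 → wrap carry → 0x4C82
  0x4C82 + 0x2805 = 0x07487
One's-complement sum = 0x7487.
Checksum = ~0x7487 & 0xFFFF = 0x8B78.

8B78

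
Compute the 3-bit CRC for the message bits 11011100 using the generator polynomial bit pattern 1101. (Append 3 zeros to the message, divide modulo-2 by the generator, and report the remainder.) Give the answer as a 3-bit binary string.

101

Append 3 zeros: 11011100000. Divide by 1101 (XOR where the leading bit is 1):
  pos 0: 1101 XOR 1101 = 0000
  pos 4: 1100 XOR 1101 = 0001
  pos 7: 1000 XOR 1101 = 0101
Remainder (last 3 bits) = 101. This is the CRC / FCS.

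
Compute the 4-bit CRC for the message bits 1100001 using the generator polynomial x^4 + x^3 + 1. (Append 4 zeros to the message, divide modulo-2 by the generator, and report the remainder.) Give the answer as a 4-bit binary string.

Append 4 zeros: 11000010000. Divide by 11001 (XOR where the leading bit is 1):
  pos 0: 11000 XOR 11001 = 00001
  pos 4: 10100 XOR 11001 = 01101
  pos 5: 11010 XOR 11001 = 00011
Remainder (last 4 bits) = 0110. This is the CRC / FCS.

0110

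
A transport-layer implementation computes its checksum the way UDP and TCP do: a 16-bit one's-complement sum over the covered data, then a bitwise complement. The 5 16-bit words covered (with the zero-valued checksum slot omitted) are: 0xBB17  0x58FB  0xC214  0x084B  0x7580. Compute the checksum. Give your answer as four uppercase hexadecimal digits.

One's-complement addition (fold any carry out of bit 15 back into bit 0):
  0xBB17 + 0x58FB = 0x11412 → wrap carry → 0x1413
  0x1413 + 0xC214 = 0x0D627
  0xD627 + 0x084B = 0x0DE72
  0xDE72 + 0x7580 = 0x153F2 → wrap carry → 0x53F3
One's-complement sum = 0x53F3.
Checksum = ~0x53F3 & 0xFFFF = 0xAC0C.

AC0C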